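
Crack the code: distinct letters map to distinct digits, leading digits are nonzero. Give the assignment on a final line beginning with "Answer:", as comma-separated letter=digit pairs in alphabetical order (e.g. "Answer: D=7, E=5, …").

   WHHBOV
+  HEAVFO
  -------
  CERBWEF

Step 1. [C] C is the leading digit of a 7-digit sum of two 6-digit numbers; the final carry is exactly 1 ⇒ C=1.
Step 2. [col 1: V + O ≡ F (mod 10)] column 1 (V + O ≡ F (mod 10), carry-in 0) doesn't pin F yet; pick F=3 and continue ⇒ F=3.
Step 3. [col 1: V + O ≡ F (mod 10)] several values work for V in column 1 (V + O ≡ F (mod 10), carry-in 0); try V=7. So V=7.
Step 4. [col 1: V + O ≡ F (mod 10)] from column 1 (V=7, F=3, carry-in 0, digits 1,3,7 already taken and all letters distinct): O must equal 6, so O=6.
Step 5. [col 2: O + F ≡ E (mod 10)] column 2 reads O+F+carry(1)=E with O=6, F=3; with digits 1,3,6,7 already taken and all letters distinct, the only value for E is 0. So E=0.
Step 6. [col 3: B + V ≡ W (mod 10)] from column 3 (V=7, carry-in 1, digits 0,1,3,6,7 already taken and all letters distinct): B must equal 4. So B=4.
Step 7. [col 3: B + V ≡ W (mod 10)] column 3 reads B+V+carry(1)=W with B=4, V=7; with digits 0,1,3,4,6,7 already taken and all letters distinct, the only value for W is 2 ⇒ W=2.
Step 8. [col 4: H + A ≡ B (mod 10)] several values work for A in column 4 (H + A ≡ B (mod 10), carry-in 1); try A=5 ⇒ A=5.
Step 9. [col 4: H + A ≡ B (mod 10)] column 4: given A=5, B=4, carry-in 1, and digits 0,1,2,3,4,5,6,7 already taken and all letters distinct, H+A≡B (mod 10) forces H=8, so H=8.
Step 10. [col 5: H + E ≡ R (mod 10)] in column 5 we have H+E≡R with carry-in 1; given H=8, E=0 and digits 0,1,2,3,4,5,6,7,8 already taken and all letters distinct, that pins R to 9. So R=9.

Answer: A=5, B=4, C=1, E=0, F=3, H=8, O=6, R=9, V=7, W=2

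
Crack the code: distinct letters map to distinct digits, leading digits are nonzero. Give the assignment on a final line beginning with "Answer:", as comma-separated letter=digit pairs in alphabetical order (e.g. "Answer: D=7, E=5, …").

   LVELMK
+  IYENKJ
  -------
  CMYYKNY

Step 1. [col 1: K + J ≡ Y (mod 10)] no forcing yet in column 1 (carry-in 0); J=2 is free and consistent — try it, so J=2.
Step 2. [C] the sum has 7 digits but both addends have 6; that extra leading digit C is the final carry, namely 1, so C=1.
Step 3. [col 1: K + J ≡ Y (mod 10)] Y=7 is one option consistent with column 1 (K + J ≡ Y (mod 10), carry-in 0) — take it ⇒ Y=7.
Step 4. [col 1: K + J ≡ Y (mod 10)] column 1: given J=2, Y=7, carry-in 0, and digits 1,2,7 already taken and all letters distinct, K+J≡Y (mod 10) forces K=5, so K=5.
Step 5. [col 2: M + K ≡ N (mod 10)] column 2 (M + K ≡ N (mod 10), carry-in 0) doesn't pin N yet; pick N=9 and continue, so N=9.
Step 6. [col 2: M + K ≡ N (mod 10)] column 2 reads M+K+carry(0)=N with K=5, N=9; with digits 1,2,5,7,9 already taken and all letters distinct, the only value for M is 4. So M=4.
Step 7. [col 3: L + N ≡ K (mod 10)] column 3: given N=9, K=5, carry-in 0, and digits 1,2,4,5,7,9 already taken and all letters distinct, L+N≡K (mod 10) forces L=6, so L=6.
Step 8. [col 4: E + E ≡ Y (mod 10)] E=3 is one option consistent with column 4 (E + E ≡ Y (mod 10), carry-in 1) — take it ⇒ E=3.
Step 9. [col 5: V + Y ≡ Y (mod 10)] column 5 reads V+Y+carry(0)=Y with Y=7; with digits 1,2,3,4,5,6,7,9 already taken and all letters distinct, the only value for V is 0. So V=0.
Step 10. [col 6: L + I ≡ M (mod 10)] from column 6 (L=6, M=4, carry-in 0, digits 0,1,2,3,4,5,6,7,9 already taken and all letters distinct): I must equal 8, so I=8.

Answer: C=1, E=3, I=8, J=2, K=5, L=6, M=4, N=9, V=0, Y=7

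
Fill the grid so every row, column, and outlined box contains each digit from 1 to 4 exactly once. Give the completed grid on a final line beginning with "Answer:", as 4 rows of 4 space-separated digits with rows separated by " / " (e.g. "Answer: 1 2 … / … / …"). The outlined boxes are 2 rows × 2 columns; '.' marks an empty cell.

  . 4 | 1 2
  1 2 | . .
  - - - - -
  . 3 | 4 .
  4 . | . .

Step 1. [r2c3∈{3}] r2c3 has the single candidate 3. So r2c3=3.
Step 2. [r4c2∈{1}] r4c2 has the single candidate 1, so r4c2=1.
Step 3. [r2c4∈{4}] only 4 remains possible at r2c4 ⇒ r2c4=4.
Step 4. [r3c4∈{1}] r3c4 is down to just 1. So r3c4=1.
Step 5. [r3c1∈{2}] r3c1 has the single candidate 2 ⇒ r3c1=2.
Step 6. [r4c3∈{2}] nothing but 2 survives at r4c3, so r4c3=2.
Step 7. [r4c4∈{3}] r4c4 is down to just 3. So r4c4=3.
Step 8. [r1c1∈{3}] r1c1 is down to just 3, so r1c1=3.

Answer: 3 4 1 2 / 1 2 3 4 / 2 3 4 1 / 4 1 2 3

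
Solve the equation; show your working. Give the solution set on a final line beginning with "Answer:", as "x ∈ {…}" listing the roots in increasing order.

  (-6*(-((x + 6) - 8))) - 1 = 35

Step 1. [(-6*(-((x + 6) - 8))) - 1 = 35] -1 is outermost — add 1 both sides, so sub: -6*(-((x + 6) - 8)) = 36.
Step 2. [-6*(-((x + 6) - 8)) = 36] leading coefficient -6: divide by -6 ⇒ div: -((x + 6) - 8) = -6.
Step 3. [-((x + 6) - 8) = -6] leading − — multiply by −1, so neg: (x + 6) - 8 = 6.
Step 4. [(x + 6) - 8 = 6] peel the -8: add 8 from each side, so sub: x + 6 = 14.
Step 5. [x + 6 = 14] +6 is outermost — subtract 6 both sides ⇒ sub: x = 8.

Answer: x ∈ {8}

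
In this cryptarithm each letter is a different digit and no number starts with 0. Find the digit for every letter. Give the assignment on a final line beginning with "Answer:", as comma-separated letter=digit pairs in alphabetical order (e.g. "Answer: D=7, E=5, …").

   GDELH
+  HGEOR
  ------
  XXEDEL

Step 1. [col 1: H + R ≡ L (mod 10)] R=7 is one option consistent with column 1 (H + R ≡ L (mod 10), carry-in 0) — take it. So R=7.
Step 2. [col 1: H + R ≡ L (mod 10)] column 1 (H + R ≡ L (mod 10), carry-in 0) doesn't pin H yet; pick H=8 and continue. So H=8.
Step 3. [col 1: H + R ≡ L (mod 10)] in column 1 we have H+R≡L with carry-in 0; given H=8, R=7 and digits 7,8 already taken and all letters distinct, that pins L to 5 ⇒ L=5.
Step 4. [X] adding two 5-digit numbers gives at most 5+1 digits, and here it does — X is that final carry and must be 1 ⇒ X=1.
Step 5. [col 2: L + O ≡ E (mod 10)] column 2 (L + O ≡ E (mod 10), carry-in 1) doesn't pin O yet; pick O=0 and continue, so O=0.
Step 6. [col 2: L + O ≡ E (mod 10)] from column 2 (L=5, O=0, carry-in 1, digits 0,1,5,7,8 already taken and all letters distinct): E must equal 6, so E=6.
Step 7. [col 3: E + E ≡ D (mod 10)] from column 3 (E=6, carry-in 0, digits 0,1,5,6,7,8 already taken and all letters distinct): D must equal 2 ⇒ D=2.
Step 8. [col 4: D + G ≡ E (mod 10)] from column 4 (D=2, E=6, carry-in 1, digits 0,1,2,5,6,7,8 already taken and all letters distinct): G must equal 3, so G=3.

Answer: D=2, E=6, G=3, H=8, L=5, O=0, R=7, X=1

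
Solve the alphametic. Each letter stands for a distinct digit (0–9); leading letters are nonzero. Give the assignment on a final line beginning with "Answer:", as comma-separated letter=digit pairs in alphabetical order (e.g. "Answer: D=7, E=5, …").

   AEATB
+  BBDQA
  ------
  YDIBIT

Step 1. [col 1: B + A ≡ T (mod 10)] no forcing yet in column 1 (carry-in 0); A=4 is free and consistent — try it, so A=4.
Step 2. [col 1: B + A ≡ T (mod 10)] B=5 is one option consistent with column 1 (B + A ≡ T (mod 10), carry-in 0) — take it, so B=5.
Step 3. [col 1: B + A ≡ T (mod 10)] in column 1 we have B+A≡T with carry-in 0; given B=5, A=4 and digits 4,5 already taken and all letters distinct, that pins T to 9, so T=9.
Step 4. [col 2: T + Q ≡ I (mod 10)] I=2 is one option consistent with column 2 (T + Q ≡ I (mod 10), carry-in 0) — take it ⇒ I=2.
Step 5. [col 2: T + Q ≡ I (mod 10)] from column 2 (T=9, I=2, carry-in 0, digits 2,4,5,9 already taken and all letters distinct): Q must equal 3 ⇒ Q=3.
Step 6. [Y] Y is the leading digit of a 6-digit sum of two 5-digit numbers; the final carry is exactly 1 ⇒ Y=1.
Step 7. [col 3: A + D ≡ B (mod 10)] column 3 reads A+D+carry(1)=B with A=4, B=5; with digits 1,2,3,4,5,9 already taken and all letters distinct, the only value for D is 0 ⇒ D=0.
Step 8. [col 4: E + B ≡ I (mod 10)] from column 4 (B=5, I=2, carry-in 0, digits 0,1,2,3,4,5,9 already taken and all letters distinct): E must equal 7, so E=7.

Answer: A=4, B=5, D=0, E=7, I=2, Q=3, T=9, Y=1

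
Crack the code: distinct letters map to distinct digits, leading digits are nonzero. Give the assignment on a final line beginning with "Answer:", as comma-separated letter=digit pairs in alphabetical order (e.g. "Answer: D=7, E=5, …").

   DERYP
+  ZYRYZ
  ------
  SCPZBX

Step 1. [col 1: P + Z ≡ X (mod 10)] no forcing yet in column 1 (carry-in 0); Z=8 is free and consistent — try it, so Z=8.
Step 2. [col 1: P + Z ≡ X (mod 10)] several values work for X in column 1 (P + Z ≡ X (mod 10), carry-in 0); try X=0 ⇒ X=0.
Step 3. [S] the sum has 6 digits but both addends have 5; that extra leading digit S is the final carry, namely 1. So S=1.
Step 4. [col 1: P + Z ≡ X (mod 10)] from column 1 (Z=8, X=0, carry-in 0, digits 0,1,8 already taken and all letters distinct): P must equal 2, so P=2.
Step 5. [col 2: Y + Y ≡ B (mod 10)] several values work for B in column 2 (Y + Y ≡ B (mod 10), carry-in 1); try B=7. So B=7.
Step 6. [col 2: Y + Y ≡ B (mod 10)] column 2 reads Y+Y+carry(1)=B with B=7; with digits 0,1,2,7,8 already taken and all letters distinct, the only value for Y is 3. So Y=3.
Step 7. [col 3: R + R ≡ Z (mod 10)] no forcing yet in column 3 (carry-in 0); R=4 is free and consistent — try it ⇒ R=4.
Step 8. [col 4: E + Y ≡ P (mod 10)] from column 4 (Y=3, P=2, carry-in 0, digits 0,1,2,3,4,7,8 already taken and all letters distinct): E must equal 9, so E=9.
Step 9. [col 5: D + Z ≡ C (mod 10)] column 5 reads D+Z+carry(1)=C with Z=8; with digits 0,1,2,3,4,7,8,9 already taken and all letters distinct, the only value for D is 6. So D=6.
Step 10. [col 5: D + Z ≡ C (mod 10)] from column 5 (D=6, Z=8, carry-in 1, digits 0,1,2,3,4,6,7,8,9 already taken and all letters distinct): C must equal 5, so C=5.

Answer: B=7, C=5, D=6, E=9, P=2, R=4, S=1, X=0, Y=3, Z=8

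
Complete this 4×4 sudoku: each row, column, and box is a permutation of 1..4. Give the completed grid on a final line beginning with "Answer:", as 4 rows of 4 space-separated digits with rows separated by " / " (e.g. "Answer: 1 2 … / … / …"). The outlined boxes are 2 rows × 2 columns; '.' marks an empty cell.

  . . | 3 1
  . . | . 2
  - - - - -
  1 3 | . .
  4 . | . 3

Step 1. [r2c3∈{4}] nothing but 4 survives at r2c3, so r2c3=4.
Step 2. [r4c2∈{2}] r4c2 is down to just 2. So r4c2=2.
Step 3. [r3c3∈{2}] only 2 remains possible at r3c3. So r3c3=2.
Step 4. [r4c3∈{1}] r4c3 has the single candidate 1 ⇒ r4c3=1.
Step 5. [r3c4∈{4}] r3c4 has the single candidate 4. So r3c4=4.
Step 6. [r1c2∈{4}] r1c2 is down to just 4. So r1c2=4.
Step 7. [r2c2∈{1}] r2c2 has the single candidate 1, so r2c2=1.
Step 8. [r1c1∈{2}] nothing but 2 survives at r1c1 ⇒ r1c1=2.
Step 9. [r2c1∈{3}] r2c1 has the single candidate 3, so r2c1=3.

Answer: 2 4 3 1 / 3 1 4 2 / 1 3 2 4 / 4 2 1 3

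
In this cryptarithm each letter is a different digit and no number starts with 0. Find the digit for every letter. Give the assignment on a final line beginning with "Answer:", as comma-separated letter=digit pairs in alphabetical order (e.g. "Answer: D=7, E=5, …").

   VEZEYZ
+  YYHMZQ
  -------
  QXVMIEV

Step 1. [col 1: Z + Q ≡ V (mod 10)] column 1 (Z + Q ≡ V (mod 10), carry-in 0) doesn't pin Q yet; pick Q=1 and continue. So Q=1.
Step 2. [col 1: Z + Q ≡ V (mod 10)] column 1 (Z + Q ≡ V (mod 10), carry-in 0) doesn't pin Z yet; pick Z=8 and continue, so Z=8.
Step 3. [col 1: Z + Q ≡ V (mod 10)] from column 1 (Z=8, Q=1, carry-in 0, digits 1,8 already taken and all letters distinct): V must equal 9, so V=9.
Step 4. [col 2: Y + Z ≡ E (mod 10)] no forcing yet in column 2 (carry-in 0); E=3 is free and consistent — try it ⇒ E=3.
Step 5. [col 2: Y + Z ≡ E (mod 10)] column 2 reads Y+Z+carry(0)=E with Z=8, E=3; with digits 1,3,8,9 already taken and all letters distinct, the only value for Y is 5. So Y=5.
Step 6. [col 3: E + M ≡ I (mod 10)] M=6 is one option consistent with column 3 (E + M ≡ I (mod 10), carry-in 1) — take it, so M=6.
Step 7. [col 3: E + M ≡ I (mod 10)] from column 3 (E=3, M=6, carry-in 1, digits 1,3,5,6,8,9 already taken and all letters distinct): I must equal 0, so I=0.
Step 8. [col 4: Z + H ≡ M (mod 10)] from column 4 (Z=8, M=6, carry-in 1, digits 0,1,3,5,6,8,9 already taken and all letters distinct): H must equal 7. So H=7.
Step 9. [col 6: V + Y ≡ X (mod 10)] in column 6 we have V+Y≡X with carry-in 0; given V=9, Y=5 and digits 0,1,3,5,6,7,8,9 already taken and all letters distinct, that pins X to 4, so X=4.

Answer: E=3, H=7, I=0, M=6, Q=1, V=9, X=4, Y=5, Z=8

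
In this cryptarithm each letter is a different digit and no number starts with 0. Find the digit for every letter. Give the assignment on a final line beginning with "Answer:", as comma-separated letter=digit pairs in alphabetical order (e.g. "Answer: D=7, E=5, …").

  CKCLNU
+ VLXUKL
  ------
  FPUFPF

Step 1. [col 1: U + L ≡ F (mod 10)] column 1 (U + L ≡ F (mod 10), carry-in 0) doesn't pin F yet; pick F=5 and continue, so F=5.
Step 2. [col 1: U + L ≡ F (mod 10)] U=8 is one option consistent with column 1 (U + L ≡ F (mod 10), carry-in 0) — take it, so U=8.
Step 3. [col 1: U + L ≡ F (mod 10)] in column 1 we have U+L≡F with carry-in 0; given U=8, F=5 and digits 5,8 already taken and all letters distinct, that pins L to 7. So L=7.
Step 4. [col 2: N + K ≡ P (mod 10)] several values work for K in column 2 (N + K ≡ P (mod 10), carry-in 1); try K=2, so K=2.
Step 5. [col 2: N + K ≡ P (mod 10)] no forcing yet in column 2 (carry-in 1); P=9 is free and consistent — try it ⇒ P=9.
Step 6. [col 2: N + K ≡ P (mod 10)] from column 2 (K=2, P=9, carry-in 1, digits 2,5,7,8,9 already taken and all letters distinct): N must equal 6, so N=6.
Step 7. [col 4: C + X ≡ U (mod 10)] no forcing yet in column 4 (carry-in 1); C=4 is free and consistent — try it ⇒ C=4.
Step 8. [col 4: C + X ≡ U (mod 10)] in column 4 we have C+X≡U with carry-in 1; given C=4, U=8 and digits 2,4,5,6,7,8,9 already taken and all letters distinct, that pins X to 3, so X=3.
Step 9. [col 6: C + V ≡ F (mod 10)] from column 6 (C=4, F=5, carry-in 0, digits 2,3,4,5,6,7,8,9 already taken and all letters distinct): V must equal 1, so V=1.

Answer: C=4, F=5, K=2, L=7, N=6, P=9, U=8, V=1, X=3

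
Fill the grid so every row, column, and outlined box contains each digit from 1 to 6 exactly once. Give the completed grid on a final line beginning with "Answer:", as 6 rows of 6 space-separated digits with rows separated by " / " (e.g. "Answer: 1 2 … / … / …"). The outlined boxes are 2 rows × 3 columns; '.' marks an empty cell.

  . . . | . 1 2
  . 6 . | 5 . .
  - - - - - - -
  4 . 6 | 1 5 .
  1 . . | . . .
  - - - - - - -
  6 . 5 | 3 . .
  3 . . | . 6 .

Step 1. [r3c2∈{2,3}] 2 has one home in row 3: r3c2 ⇒ r3c2=2.
Step 2. [r4c3∈{3}] only 3 remains possible at r4c3 ⇒ r4c3=3.
Step 3. [r6c3∈{1,2,4}] across box 5, 2 lands solely at r6c3, so r6c3=2.
Step 4. [r6c4∈{4}] r6c4's peers cover all but 4. So r6c4=4.
Step 5. [r6c2∈{1}] r6c2 has the single candidate 1 ⇒ r6c2=1.
Step 6. [r1c2∈{3,4,5}] in row 1, 3 fits only at r1c2. So r1c2=3.
Step 7. [r4c4∈{2,6}] across col 4, 2 lands solely at r4c4 ⇒ r4c4=2.
Step 8. [r4c5∈{4}] r4c5's peers cover all but 4 ⇒ r4c5=4.
Step 9. [r2c6∈{3,4}] col 6 places 4 nowhere but r2c6. So r2c6=4.
Step 10. [r6c6∈{5}] only 5 remains possible at r6c6. So r6c6=5.
Step 11. [r4c2∈{5}] nothing but 5 survives at r4c2, so r4c2=5.
Step 12. [r5c5∈{2}] r5c5 is down to just 2 ⇒ r5c5=2.
Step 13. [r2c3∈{1}] r2c3 is down to just 1, so r2c3=1.
Step 14. [r1c4∈{6}] r1c4 is down to just 6. So r1c4=6.
Step 15. [r5c2∈{4}] only 4 remains possible at r5c2 ⇒ r5c2=4.
Step 16. [r1c1∈{5}] r1c1's peers cover all but 5. So r1c1=5.
Step 17. [r1c3∈{4}] r1c3 has the single candidate 4, so r1c3=4.
Step 18. [r2c5∈{3}] r2c5 is down to just 3 ⇒ r2c5=3.
Step 19. [r2c1∈{2}] r2c1's peers cover all but 2 ⇒ r2c1=2.
Step 20. [r5c6∈{1}] r5c6's peers cover all but 1, so r5c6=1.
Step 21. [r3c6∈{3}] nothing but 3 survives at r3c6, so r3c6=3.
Step 22. [r4c6∈{6}] only 6 remains possible at r4c6. So r4c6=6.

Answer: 5 3 4 6 1 2 / 2 6 1 5 3 4 / 4 2 6 1 5 3 / 1 5 3 2 4 6 / 6 4 5 3 2 1 / 3 1 2 4 6 5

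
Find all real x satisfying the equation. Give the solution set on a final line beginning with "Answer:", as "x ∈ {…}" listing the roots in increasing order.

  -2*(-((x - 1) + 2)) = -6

Step 1. [-2*(-((x - 1) + 2)) = -6] -2·(inner) — divide through by -2. So div: -((x - 1) + 2) = 3.
Step 2. [-((x - 1) + 2) = 3] flip signs both sides. So neg: (x - 1) + 2 = -3.
Step 3. [(x - 1) + 2 = -3] peel the +2: subtract 2 from each side ⇒ sub: x - 1 = -5.
Step 4. [x - 1 = -5] 1 comes off first (add 1). So sub: x = -4.

Answer: x ∈ {-4}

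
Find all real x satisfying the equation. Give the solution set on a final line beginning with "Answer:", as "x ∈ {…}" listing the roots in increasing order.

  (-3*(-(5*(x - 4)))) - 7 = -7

Step 1. [(-3*(-(5*(x - 4)))) - 7 = -7] add 7: x sits inside (… - 7) ⇒ sub: -3*(-(5*(x - 4))) = 0.
Step 2. [-3*(-(5*(x - 4))) = 0] -3·(inner) — divide through by -3 ⇒ div: -(5*(x - 4)) = 0.
Step 3. [-(5*(x - 4)) = 0] flip signs both sides. So neg: 5*(x - 4) = 0.
Step 4. [5*(x - 4) = 0] divide by the outer 5. So div: x - 4 = 0.
Step 5. [x - 4 = 0] add 4: x sits inside (… - 4) ⇒ sub: x = 4.

Answer: x ∈ {4}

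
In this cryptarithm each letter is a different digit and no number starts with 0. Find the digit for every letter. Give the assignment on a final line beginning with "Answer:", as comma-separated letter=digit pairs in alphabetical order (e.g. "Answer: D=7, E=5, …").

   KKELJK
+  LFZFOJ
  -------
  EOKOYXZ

Step 1. [col 1: K + J ≡ Z (mod 10)] no forcing yet in column 1 (carry-in 0); K=6 is free and consistent — try it ⇒ K=6.
Step 2. [col 1: K + J ≡ Z (mod 10)] no forcing yet in column 1 (carry-in 0); Z=3 is free and consistent — try it. So Z=3.
Step 3. [col 1: K + J ≡ Z (mod 10)] from column 1 (K=6, Z=3, carry-in 0, digits 3,6 already taken and all letters distinct): J must equal 7. So J=7.
Step 4. [E] E is the leading digit of a 7-digit sum of two 6-digit numbers; the final carry is exactly 1 ⇒ E=1.
Step 5. [col 2: J + O ≡ X (mod 10)] column 2 (J + O ≡ X (mod 10), carry-in 1) doesn't pin O yet; pick O=4 and continue, so O=4.
Step 6. [col 2: J + O ≡ X (mod 10)] column 2: given J=7, O=4, carry-in 1, and digits 1,3,4,6,7 already taken and all letters distinct, J+O≡X (mod 10) forces X=2, so X=2.
Step 7. [col 3: L + F ≡ Y (mod 10)] from column 3 (nothing yet, carry-in 1, digits 1,2,3,4,6,7 already taken and all letters distinct): Y must equal 9. So Y=9.
Step 8. [col 3: L + F ≡ Y (mod 10)] several values work for L in column 3 (L + F ≡ Y (mod 10), carry-in 1); try L=8. So L=8.
Step 9. [col 3: L + F ≡ Y (mod 10)] column 3: given L=8, Y=9, carry-in 1, and digits 1,2,3,4,6,7,8,9 already taken and all letters distinct, L+F≡Y (mod 10) forces F=0, so F=0.

Answer: E=1, F=0, J=7, K=6, L=8, O=4, X=2, Y=9, Z=3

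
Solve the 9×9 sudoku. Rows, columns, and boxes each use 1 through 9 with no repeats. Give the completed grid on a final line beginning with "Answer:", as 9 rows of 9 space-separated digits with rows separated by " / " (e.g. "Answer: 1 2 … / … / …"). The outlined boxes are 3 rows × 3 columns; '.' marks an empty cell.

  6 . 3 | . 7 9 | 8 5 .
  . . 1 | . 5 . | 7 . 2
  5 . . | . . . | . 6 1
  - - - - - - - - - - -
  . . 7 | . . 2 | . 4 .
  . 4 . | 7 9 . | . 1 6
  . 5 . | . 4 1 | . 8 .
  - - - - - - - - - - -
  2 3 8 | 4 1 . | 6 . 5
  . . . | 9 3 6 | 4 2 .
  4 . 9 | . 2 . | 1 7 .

Step 1. [r3c5∈{8}] only 8 remains possible at r3c5. So r3c5=8.
Step 2. [r2c8∈{3,9}] r2c8 is the only open cell in col 8 admitting 3. So r2c8=3.
Step 3. [r1c2∈{2}] r1c2 has the single candidate 2, so r1c2=2.
Step 4. [r4c5∈{6}] nothing but 6 survives at r4c5. So r4c5=6.
Step 5. [r6c4∈{3}] only 3 remains possible at r6c4 ⇒ r6c4=3.
Step 6. [r6c1∈{9}] nothing but 9 survives at r6c1. So r6c1=9.
Step 7. [r2c1∈{8}] r2c1 is down to just 8. So r2c1=8.
Step 8. [r5c6∈{5,8}] r5c6 is the only open cell in row 5 admitting 8. So r5c6=8.
Step 9. [r5c7∈{2,3,5}] row 5 places 5 nowhere but r5c7 ⇒ r5c7=5.
Step 10. [r4c7∈{3,9}] across col 7, 3 lands solely at r4c7 ⇒ r4c7=3.
Step 11. [r4c1∈{1}] r4c1 has the single candidate 1. So r4c1=1.
Step 12. [r3c2∈{7,9}] 7 has one home in row 3: r3c2, so r3c2=7.
Step 13. [r9c4∈{5,8}] 8 has one home in col 4: r9c4, so r9c4=8.
Step 14. [r2c6∈{4}] only 4 remains possible at r2c6, so r2c6=4.
Step 15. [r6c3∈{2,6}] across row 6, 6 lands solely at r6c3. So r6c3=6.
Step 16. [r1c9∈{4}] only 4 remains possible at r1c9. So r1c9=4.
Step 17. [r9c2∈{6}] nothing but 6 survives at r9c2, so r9c2=6.
Step 18. [r2c4∈{6}] nothing but 6 survives at r2c4, so r2c4=6.
Step 19. [r8c3∈{5}] only 5 remains possible at r8c3 ⇒ r8c3=5.
Step 20. [r1c4∈{1}] r1c4 has the single candidate 1, so r1c4=1.
Step 21. [r4c4∈{5}] r4c4 has the single candidate 5. So r4c4=5.
Step 22. [r7c8∈{9}] r7c8 has the single candidate 9. So r7c8=9.
Step 23. [r3c3∈{4}] r3c3 has the single candidate 4. So r3c3=4.
Step 24. [r2c2∈{9}] r2c2 is down to just 9, so r2c2=9.
Step 25. [r3c4∈{2}] r3c4 is down to just 2 ⇒ r3c4=2.
Step 26. [r9c6∈{5}] r9c6 is down to just 5, so r9c6=5.
Step 27. [r4c9∈{9}] r4c9 has the single candidate 9 ⇒ r4c9=9.
Step 28. [r8c2∈{1}] only 1 remains possible at r8c2 ⇒ r8c2=1.
Step 29. [r4c2∈{8}] r4c2's peers cover all but 8 ⇒ r4c2=8.
Step 30. [r9c9∈{3}] r9c9's peers cover all but 3 ⇒ r9c9=3.
Step 31. [r8c1∈{7}] r8c1 has the single candidate 7, so r8c1=7.
Step 32. [r6c9∈{7}] r6c9 is down to just 7. So r6c9=7.
Step 33. [r5c3∈{2}] r5c3 has the single candidate 2. So r5c3=2.
Step 34. [r7c6∈{7}] r7c6 is down to just 7, so r7c6=7.
Step 35. [r3c7∈{9}] r3c7 has the single candidate 9, so r3c7=9.
Step 36. [r8c9∈{8}] only 8 remains possible at r8c9 ⇒ r8c9=8.
Step 37. [r3c6∈{3}] only 3 remains possible at r3c6, so r3c6=3.
Step 38. [r5c1∈{3}] r5c1 has the single candidate 3 ⇒ r5c1=3.
Step 39. [r6c7∈{2}] nothing but 2 survives at r6c7. So r6c7=2.

Answer: 6 2 3 1 7 9 8 5 4 / 8 9 1 6 5 4 7 3 2 / 5 7 4 2 8 3 9 6 1 / 1 8 7 5 6 2 3 4 9 / 3 4 2 7 9 8 5 1 6 / 9 5 6 3 4 1 2 8 7 / 2 3 8 4 1 7 6 9 5 / 7 1 5 9 3 6 4 2 8 / 4 6 9 8 2 5 1 7 3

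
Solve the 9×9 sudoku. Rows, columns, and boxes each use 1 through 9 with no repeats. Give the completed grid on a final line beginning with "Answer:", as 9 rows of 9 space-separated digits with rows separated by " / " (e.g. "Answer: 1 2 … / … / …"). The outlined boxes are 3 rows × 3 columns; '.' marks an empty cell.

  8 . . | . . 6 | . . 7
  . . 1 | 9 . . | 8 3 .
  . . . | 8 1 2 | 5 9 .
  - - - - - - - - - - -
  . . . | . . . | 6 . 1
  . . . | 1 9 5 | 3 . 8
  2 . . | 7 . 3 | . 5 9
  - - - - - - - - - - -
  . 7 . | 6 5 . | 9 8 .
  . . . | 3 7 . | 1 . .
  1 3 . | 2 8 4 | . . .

Step 1. [r7c1∈{4}] nothing but 4 survives at r7c1 ⇒ r7c1=4.
Step 2. [r9c3∈{5,6,9}] in row 9, 9 fits only at r9c3. So r9c3=9.
Step 3. [r2c5∈{4}] r2c5 has the single candidate 4. So r2c5=4.
Step 4. [r1c7∈{2,4}] r1c7 is the only open cell in col 7 admitting 2. So r1c7=2.
Step 5. [r2c9∈{6}] only 6 remains possible at r2c9 ⇒ r2c9=6.
Step 6. [r6c7∈{4}] nothing but 4 survives at r6c7. So r6c7=4.
Step 7. [r4c1∈{3,5,7,9}] in col 1, 9 fits only at r4c1. So r4c1=9.
Step 8. [r4c3∈{3,4,5,7,8}] r4c3 is the only open cell in row 4 admitting 3, so r4c3=3.
Step 9. [r4c2∈{4,5,8}] in row 4, 5 fits only at r4c2 ⇒ r4c2=5.
Step 10. [r3c9∈{4}] only 4 remains possible at r3c9, so r3c9=4.
Step 11. [r3c2∈{6}] only 6 remains possible at r3c2 ⇒ r3c2=6.
Step 12. [r3c3∈{7}] r3c3 is down to just 7, so r3c3=7.
Step 13. [r5c8∈{2,7}] in row 5, 2 fits only at r5c8. So r5c8=2.
Step 14. [r7c3∈{2}] r7c3 has the single candidate 2, so r7c3=2.
Step 15. [r2c1∈{5}] only 5 remains possible at r2c1, so r2c1=5.
Step 16. [r8c3∈{5,6,8}] col 3 places 5 nowhere but r8c3, so r8c3=5.
Step 17. [r9c8∈{6,7}] across row 9, 6 lands solely at r9c8. So r9c8=6.
Step 18. [r1c3∈{4}] r1c3 has the single candidate 4 ⇒ r1c3=4.
Step 19. [r6c3∈{6,8}] col 3 places 8 nowhere but r6c3. So r6c3=8.
Step 20. [r8c1∈{6}] only 6 remains possible at r8c1, so r8c1=6.
Step 21. [r9c7∈{7}] r9c7's peers cover all but 7, so r9c7=7.
Step 22. [r6c5∈{6}] nothing but 6 survives at r6c5. So r6c5=6.
Step 23. [r9c9∈{5}] r9c9 is down to just 5 ⇒ r9c9=5.
Step 24. [r4c8∈{7}] r4c8 is down to just 7. So r4c8=7.
Step 25. [r8c9∈{2}] only 2 remains possible at r8c9, so r8c9=2.
Step 26. [r5c2∈{4}] r5c2 has the single candidate 4. So r5c2=4.
Step 27. [r1c4∈{5}] r1c4 is down to just 5 ⇒ r1c4=5.
Step 28. [r5c1∈{7}] r5c1 has the single candidate 7. So r5c1=7.
Step 29. [r7c9∈{3}] r7c9's peers cover all but 3, so r7c9=3.
Step 30. [r3c1∈{3}] r3c1's peers cover all but 3. So r3c1=3.
Step 31. [r8c6∈{9}] only 9 remains possible at r8c6 ⇒ r8c6=9.
Step 32. [r5c3∈{6}] only 6 remains possible at r5c3. So r5c3=6.
Step 33. [r6c2∈{1}] only 1 remains possible at r6c2, so r6c2=1.
Step 34. [r1c5∈{3}] r1c5 has the single candidate 3, so r1c5=3.
Step 35. [r1c2∈{9}] r1c2's peers cover all but 9. So r1c2=9.
Step 36. [r4c6∈{8}] r4c6's peers cover all but 8. So r4c6=8.
Step 37. [r7c6∈{1}] r7c6's peers cover all but 1. So r7c6=1.
Step 38. [r2c6∈{7}] r2c6 is down to just 7 ⇒ r2c6=7.
Step 39. [r1c8∈{1}] nothing but 1 survives at r1c8, so r1c8=1.
Step 40. [r4c5∈{2}] nothing but 2 survives at r4c5, so r4c5=2.
Step 41. [r4c4∈{4}] r4c4 is down to just 4. So r4c4=4.
Step 42. [r8c2∈{8}] r8c2 is down to just 8 ⇒ r8c2=8.
Step 43. [r8c8∈{4}] r8c8 has the single candidate 4, so r8c8=4.
Step 44. [r2c2∈{2}] r2c2 has the single candidate 2, so r2c2=2.

Answer: 8 9 4 5 3 6 2 1 7 / 5 2 1 9 4 7 8 3 6 / 3 6 7 8 1 2 5 9 4 / 9 5 3 4 2 8 6 7 1 / 7 4 6 1 9 5 3 2 8 / 2 1 8 7 6 3 4 5 9 / 4 7 2 6 5 1 9 8 3 / 6 8 5 3 7 9 1 4 2 / 1 3 9 2 8 4 7 6 5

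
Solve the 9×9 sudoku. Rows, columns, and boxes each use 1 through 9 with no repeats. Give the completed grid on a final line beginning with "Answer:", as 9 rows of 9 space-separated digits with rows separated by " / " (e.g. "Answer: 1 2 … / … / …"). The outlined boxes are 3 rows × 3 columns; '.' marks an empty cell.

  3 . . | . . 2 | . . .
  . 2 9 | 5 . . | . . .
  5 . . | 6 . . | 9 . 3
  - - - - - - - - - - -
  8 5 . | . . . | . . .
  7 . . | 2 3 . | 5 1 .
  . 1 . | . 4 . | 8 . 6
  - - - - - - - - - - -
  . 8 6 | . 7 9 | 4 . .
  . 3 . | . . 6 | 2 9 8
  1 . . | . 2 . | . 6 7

Step 1. [r5c3∈{4}] only 4 remains possible at r5c3. So r5c3=4.
Step 2. [r2c6∈{1,3,4,7,8}] in row 2, 3 fits only at r2c6. So r2c6=3.
Step 3. [r4c9∈{2,4,9}] col 9 places 2 nowhere but r4c9, so r4c9=2.
Step 4. [r4c8∈{3,4,7}] across row 4, 4 lands solely at r4c8, so r4c8=4.
Step 5. [r7c9∈{1,5}] 1 has one home in box 9: r7c9 ⇒ r7c9=1.
Step 6. [r8c5∈{1,5}] in col 5, 5 fits only at r8c5, so r8c5=5.
Step 7. [r8c1∈{4}] r8c1's peers cover all but 4. So r8c1=4.
Step 8. [r6c1∈{2,9}] r6c1 is the only open cell in col 1 admitting 9. So r6c1=9.
Step 9. [r6c4∈{7}] r6c4 has the single candidate 7, so r6c4=7.
Step 10. [r3c6∈{1,4,7,8}] r3c6 is the only open cell in col 6 admitting 7, so r3c6=7.
Step 11. [r1c4∈{1,4,8,9}] 4 has one home in box 2: r1c4, so r1c4=4.
Step 12. [r1c2∈{6,7}] 7 has one home in col 2: r1c2 ⇒ r1c2=7.
Step 13. [r1c5∈{1,8,9}] 9 has one home in row 1: r1c5, so r1c5=9.
Step 14. [r9c7∈{3}] r9c7's peers cover all but 3. So r9c7=3.
Step 15. [r4c6∈{1}] nothing but 1 survives at r4c6 ⇒ r4c6=1.
Step 16. [r1c7∈{1,6}] row 1 places 6 nowhere but r1c7 ⇒ r1c7=6.
Step 17. [r2c8∈{7,8}] col 8 places 7 nowhere but r2c8 ⇒ r2c8=7.
Step 18. [r2c5∈{1,8}] row 2 places 8 nowhere but r2c5, so r2c5=8.
Step 19. [r1c3∈{1,8}] 1 has one home in row 1: r1c3, so r1c3=1.
Step 20. [r1c8∈{5,8}] 8 has one home in row 1: r1c8, so r1c8=8.
Step 21. [r9c4∈{8}] r9c4 is down to just 8 ⇒ r9c4=8.
Step 22. [r6c8∈{3}] only 3 remains possible at r6c8. So r6c8=3.
Step 23. [r5c2∈{6}] r5c2's peers cover all but 6, so r5c2=6.
Step 24. [r9c2∈{9}] r9c2 is down to just 9 ⇒ r9c2=9.
Step 25. [r7c1∈{2}] r7c1 has the single candidate 2. So r7c1=2.
Step 26. [r2c1∈{6}] only 6 remains possible at r2c1, so r2c1=6.
Step 27. [r4c4∈{9}] r4c4 has the single candidate 9, so r4c4=9.
Step 28. [r4c3∈{3}] r4c3 has the single candidate 3. So r4c3=3.
Step 29. [r6c3∈{2}] r6c3 is down to just 2, so r6c3=2.
Step 30. [r6c6∈{5}] r6c6 is down to just 5 ⇒ r6c6=5.
Step 31. [r5c9∈{9}] r5c9 is down to just 9. So r5c9=9.
Step 32. [r5c6∈{8}] only 8 remains possible at r5c6, so r5c6=8.
Step 33. [r3c2∈{4}] r3c2 has the single candidate 4. So r3c2=4.
Step 34. [r4c7∈{7}] r4c7 is down to just 7. So r4c7=7.
Step 35. [r3c3∈{8}] only 8 remains possible at r3c3 ⇒ r3c3=8.
Step 36. [r8c3∈{7}] r8c3 is down to just 7. So r8c3=7.
Step 37. [r2c9∈{4}] r2c9 is down to just 4. So r2c9=4.
Step 38. [r1c9∈{5}] r1c9 is down to just 5 ⇒ r1c9=5.
Step 39. [r3c5∈{1}] only 1 remains possible at r3c5 ⇒ r3c5=1.
Step 40. [r7c8∈{5}] r7c8's peers cover all but 5. So r7c8=5.
Step 41. [r8c4∈{1}] only 1 remains possible at r8c4 ⇒ r8c4=1.
Step 42. [r3c8∈{2}] only 2 remains possible at r3c8 ⇒ r3c8=2.
Step 43. [r4c5∈{6}] r4c5 has the single candidate 6. So r4c5=6.
Step 44. [r7c4∈{3}] r7c4 is down to just 3. So r7c4=3.
Step 45. [r9c6∈{4}] r9c6's peers cover all but 4 ⇒ r9c6=4.
Step 46. [r9c3∈{5}] only 5 remains possible at r9c3 ⇒ r9c3=5.
Step 47. [r2c7∈{1}] only 1 remains possible at r2c7. So r2c7=1.

Answer: 3 7 1 4 9 2 6 8 5 / 6 2 9 5 8 3 1 7 4 / 5 4 8 6 1 7 9 2 3 / 8 5 3 9 6 1 7 4 2 / 7 6 4 2 3 8 5 1 9 / 9 1 2 7 4 5 8 3 6 / 2 8 6 3 7 9 4 5 1 / 4 3 7 1 5 6 2 9 8 / 1 9 5 8 2 4 3 6 7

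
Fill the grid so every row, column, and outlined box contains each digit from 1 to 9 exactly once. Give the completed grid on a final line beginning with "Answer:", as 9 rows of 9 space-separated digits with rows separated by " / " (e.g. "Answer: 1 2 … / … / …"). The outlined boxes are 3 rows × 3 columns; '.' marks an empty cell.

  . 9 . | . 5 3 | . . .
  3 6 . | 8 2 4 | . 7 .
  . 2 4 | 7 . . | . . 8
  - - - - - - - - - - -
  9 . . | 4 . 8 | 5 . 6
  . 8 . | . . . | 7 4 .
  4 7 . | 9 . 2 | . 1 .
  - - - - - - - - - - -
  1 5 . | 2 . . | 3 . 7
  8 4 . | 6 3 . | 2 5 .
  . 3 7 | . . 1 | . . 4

Step 1. [r7c6∈{9}] r7c6 is down to just 9. So r7c6=9.
Step 2. [r1c4∈{1}] r1c4 has the single candidate 1 ⇒ r1c4=1.
Step 3. [r2c3∈{1,5}] box 1 places 1 nowhere but r2c3, so r2c3=1.
Step 4. [r3c6∈{6}] r3c6 has the single candidate 6. So r3c6=6.
Step 5. [r7c3∈{6}] r7c3 is down to just 6 ⇒ r7c3=6.
Step 6. [r2c7∈{9}] r2c7 is down to just 9 ⇒ r2c7=9.
Step 7. [r5c6∈{5}] nothing but 5 survives at r5c6 ⇒ r5c6=5.
Step 8. [r6c9∈{3}] only 3 remains possible at r6c9. So r6c9=3.
Step 9. [r7c8∈{8}] r7c8 is down to just 8. So r7c8=8.
Step 10. [r4c8∈{2}] r4c8's peers cover all but 2 ⇒ r4c8=2.
Step 11. [r5c5∈{1,6}] r5c5 is the only open cell in row 5 admitting 1. So r5c5=1.
Step 12. [r9c7∈{6}] r9c7 has the single candidate 6 ⇒ r9c7=6.
Step 13. [r5c3∈{2,3}] in col 3, 2 fits only at r5c3, so r5c3=2.
Step 14. [r5c9∈{9}] r5c9's peers cover all but 9. So r5c9=9.
Step 15. [r4c5∈{7}] r4c5's peers cover all but 7. So r4c5=7.
Step 16. [r8c3∈{9}] r8c3 is down to just 9 ⇒ r8c3=9.
Step 17. [r9c5∈{8}] r9c5 is down to just 8, so r9c5=8.
Step 18. [r8c9∈{1}] only 1 remains possible at r8c9 ⇒ r8c9=1.
Step 19. [r1c7∈{4}] r1c7 has the single candidate 4. So r1c7=4.
Step 20. [r3c5∈{9}] only 9 remains possible at r3c5 ⇒ r3c5=9.
Step 21. [r9c1∈{2}] r9c1 is down to just 2, so r9c1=2.
Step 22. [r3c7∈{1}] nothing but 1 survives at r3c7 ⇒ r3c7=1.
Step 23. [r7c5∈{4}] r7c5's peers cover all but 4 ⇒ r7c5=4.
Step 24. [r2c9∈{5}] r2c9's peers cover all but 5 ⇒ r2c9=5.
Step 25. [r1c8∈{6}] only 6 remains possible at r1c8 ⇒ r1c8=6.
Step 26. [r1c3∈{8}] only 8 remains possible at r1c3 ⇒ r1c3=8.
Step 27. [r6c7∈{8}] r6c7's peers cover all but 8, so r6c7=8.
Step 28. [r5c4∈{3}] only 3 remains possible at r5c4, so r5c4=3.
Step 29. [r9c4∈{5}] only 5 remains possible at r9c4. So r9c4=5.
Step 30. [r3c1∈{5}] r3c1 is down to just 5 ⇒ r3c1=5.
Step 31. [r5c1∈{6}] r5c1 is down to just 6. So r5c1=6.
Step 32. [r4c3∈{3}] nothing but 3 survives at r4c3, so r4c3=3.
Step 33. [r8c6∈{7}] only 7 remains possible at r8c6, so r8c6=7.
Step 34. [r1c9∈{2}] r1c9 has the single candidate 2 ⇒ r1c9=2.
Step 35. [r9c8∈{9}] only 9 remains possible at r9c8, so r9c8=9.
Step 36. [r6c5∈{6}] r6c5 is down to just 6, so r6c5=6.
Step 37. [r4c2∈{1}] only 1 remains possible at r4c2. So r4c2=1.
Step 38. [r1c1∈{7}] r1c1 has the single candidate 7. So r1c1=7.
Step 39. [r3c8∈{3}] r3c8 has the single candidate 3 ⇒ r3c8=3.
Step 40. [r6c3∈{5}] r6c3 has the single candidate 5, so r6c3=5.

Answer: 7 9 8 1 5 3 4 6 2 / 3 6 1 8 2 4 9 7 5 / 5 2 4 7 9 6 1 3 8 / 9 1 3 4 7 8 5 2 6 / 6 8 2 3 1 5 7 4 9 / 4 7 5 9 6 2 8 1 3 / 1 5 6 2 4 9 3 8 7 / 8 4 9 6 3 7 2 5 1 / 2 3 7 5 8 1 6 9 4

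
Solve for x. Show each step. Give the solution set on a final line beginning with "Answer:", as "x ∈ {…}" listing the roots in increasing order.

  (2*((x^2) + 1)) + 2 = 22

Step 1. [(2*((x^2) + 1)) + 2 = 22] 2 divides every term; factor it out. So factor: ((x^2) + 1) + 1 = 11.
Step 2. [((x^2) + 1) + 1 = 11] 1 comes off first (subtract 1). So sub: (x^2) + 1 = 10.
Step 3. [(x^2) + 1 = 10] 1 comes off first (subtract 1) ⇒ sub: x^2 = 9.
Step 4. [x^2 = 9] LHS squared, RHS 9 ≥ 0: apply √ (±). So sqrt: x = 3 or -3.

Answer: x ∈ {-3, 3}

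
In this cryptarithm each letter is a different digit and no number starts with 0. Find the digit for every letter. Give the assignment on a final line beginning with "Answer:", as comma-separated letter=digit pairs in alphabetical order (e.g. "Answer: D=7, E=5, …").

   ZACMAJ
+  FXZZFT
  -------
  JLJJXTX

Step 1. [col 1: J + T ≡ X (mod 10)] several values work for T in column 1 (J + T ≡ X (mod 10), carry-in 0); try T=2 ⇒ T=2.
Step 2. [col 1: J + T ≡ X (mod 10)] X=3 is one option consistent with column 1 (J + T ≡ X (mod 10), carry-in 0) — take it ⇒ X=3.
Step 3. [col 1: J + T ≡ X (mod 10)] column 1: given T=2, X=3, carry-in 0, and digits 2,3 already taken and all letters distinct, J+T≡X (mod 10) forces J=1, so J=1.
Step 4. [col 2: A + F ≡ T (mod 10)] column 2 (A + F ≡ T (mod 10), carry-in 0) doesn't pin F yet; pick F=5 and continue ⇒ F=5.
Step 5. [col 2: A + F ≡ T (mod 10)] in column 2 we have A+F≡T with carry-in 0; given F=5, T=2 and digits 1,2,3,5 already taken and all letters distinct, that pins A to 7, so A=7.
Step 6. [col 3: M + Z ≡ X (mod 10)] Z=4 is one option consistent with column 3 (M + Z ≡ X (mod 10), carry-in 1) — take it, so Z=4.
Step 7. [col 3: M + Z ≡ X (mod 10)] from column 3 (Z=4, X=3, carry-in 1, digits 1,2,3,4,5,7 already taken and all letters distinct): M must equal 8, so M=8.
Step 8. [col 4: C + Z ≡ J (mod 10)] in column 4 we have C+Z≡J with carry-in 1; given Z=4, J=1 and digits 1,2,3,4,5,7,8 already taken and all letters distinct, that pins C to 6, so C=6.
Step 9. [col 6: Z + F ≡ L (mod 10)] column 6: given Z=4, F=5, carry-in 1, and digits 1,2,3,4,5,6,7,8 already taken and all letters distinct, Z+F≡L (mod 10) forces L=0, so L=0.

Answer: A=7, C=6, F=5, J=1, L=0, M=8, T=2, X=3, Z=4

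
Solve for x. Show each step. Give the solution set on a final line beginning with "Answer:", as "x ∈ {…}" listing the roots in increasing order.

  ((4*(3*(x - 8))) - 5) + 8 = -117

Step 1. [((4*(3*(x - 8))) - 5) + 8 = -117] peel the +8: subtract 8 from each side, so sub: (4*(3*(x - 8))) - 5 = -125.
Step 2. [(4*(3*(x - 8))) - 5 = -125] 5 comes off first (add 5). So sub: 4*(3*(x - 8)) = -120.
Step 3. [4*(3*(x - 8)) = -120] leading coefficient 4: divide by 4, so div: 3*(x - 8) = -30.
Step 4. [3*(x - 8) = -30] LHS = 3·(…); ÷3 both sides ⇒ div: x - 8 = -10.
Step 5. [x - 8 = -10] -8 is outermost — add 8 both sides. So sub: x = -2.

Answer: x ∈ {-2}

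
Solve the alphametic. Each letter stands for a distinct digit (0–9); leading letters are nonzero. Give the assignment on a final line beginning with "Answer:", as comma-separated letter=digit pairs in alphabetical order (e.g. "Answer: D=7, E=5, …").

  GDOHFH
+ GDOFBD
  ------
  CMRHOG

Step 1. [col 1: H + D ≡ G (mod 10)] no forcing yet in column 1 (carry-in 0); H=5 is free and consistent — try it. So H=5.
Step 2. [col 1: H + D ≡ G (mod 10)] D=8 is one option consistent with column 1 (H + D ≡ G (mod 10), carry-in 0) — take it, so D=8.
Step 3. [col 1: H + D ≡ G (mod 10)] from column 1 (H=5, D=8, carry-in 0, digits 5,8 already taken and all letters distinct): G must equal 3. So G=3.
Step 4. [col 2: F + B ≡ O (mod 10)] several values work for B in column 2 (F + B ≡ O (mod 10), carry-in 1); try B=1 ⇒ B=1.
Step 5. [col 2: F + B ≡ O (mod 10)] no forcing yet in column 2 (carry-in 1); F=0 is free and consistent — try it ⇒ F=0.
Step 6. [col 2: F + B ≡ O (mod 10)] in column 2 we have F+B≡O with carry-in 1; given F=0, B=1 and digits 0,1,3,5,8 already taken and all letters distinct, that pins O to 2 ⇒ O=2.
Step 7. [col 4: O + O ≡ R (mod 10)] column 4 reads O+O+carry(0)=R with O=2; with digits 0,1,2,3,5,8 already taken and all letters distinct, the only value for R is 4. So R=4.
Step 8. [col 5: D + D ≡ M (mod 10)] from column 5 (D=8, carry-in 0, digits 0,1,2,3,4,5,8 already taken and all letters distinct): M must equal 6. So M=6.
Step 9. [col 6: G + G ≡ C (mod 10)] column 6: given G=3, carry-in 1, and digits 0,1,2,3,4,5,6,8 already taken and all letters distinct, G+G≡C (mod 10) forces C=7, so C=7.

Answer: B=1, C=7, D=8, F=0, G=3, H=5, M=6, O=2, R=4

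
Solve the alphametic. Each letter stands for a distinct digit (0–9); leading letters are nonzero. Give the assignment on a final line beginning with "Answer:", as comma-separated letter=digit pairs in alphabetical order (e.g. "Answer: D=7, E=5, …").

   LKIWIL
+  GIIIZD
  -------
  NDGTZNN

Step 1. [col 1: L + D ≡ N (mod 10)] L=6 is one option consistent with column 1 (L + D ≡ N (mod 10), carry-in 0) — take it. So L=6.
Step 2. [col 1: L + D ≡ N (mod 10)] no forcing yet in column 1 (carry-in 0); N=1 is free and consistent — try it. So N=1.
Step 3. [col 1: L + D ≡ N (mod 10)] column 1 reads L+D+carry(0)=N with L=6, N=1; with digits 1,6 already taken and all letters distinct, the only value for D is 5, so D=5.
Step 4. [col 2: I + Z ≡ N (mod 10)] no forcing yet in column 2 (carry-in 1); I=8 is free and consistent — try it ⇒ I=8.
Step 5. [col 2: I + Z ≡ N (mod 10)] in column 2 we have I+Z≡N with carry-in 1; given I=8, N=1 and digits 1,5,6,8 already taken and all letters distinct, that pins Z to 2 ⇒ Z=2.
Step 6. [col 3: W + I ≡ Z (mod 10)] from column 3 (I=8, Z=2, carry-in 1, digits 1,2,5,6,8 already taken and all letters distinct): W must equal 3. So W=3.
Step 7. [col 4: I + I ≡ T (mod 10)] in column 4 we have I+I≡T with carry-in 1; given I=8 and digits 1,2,3,5,6,8 already taken and all letters distinct, that pins T to 7. So T=7.
Step 8. [col 5: K + I ≡ G (mod 10)] column 5 reads K+I+carry(1)=G with I=8; with digits 1,2,3,5,6,7,8 already taken and all letters distinct, the only value for K is 0. So K=0.
Step 9. [col 5: K + I ≡ G (mod 10)] in column 5 we have K+I≡G with carry-in 1; given K=0, I=8 and digits 0,1,2,3,5,6,7,8 already taken and all letters distinct, that pins G to 9. So G=9.

Answer: D=5, G=9, I=8, K=0, L=6, N=1, T=7, W=3, Z=2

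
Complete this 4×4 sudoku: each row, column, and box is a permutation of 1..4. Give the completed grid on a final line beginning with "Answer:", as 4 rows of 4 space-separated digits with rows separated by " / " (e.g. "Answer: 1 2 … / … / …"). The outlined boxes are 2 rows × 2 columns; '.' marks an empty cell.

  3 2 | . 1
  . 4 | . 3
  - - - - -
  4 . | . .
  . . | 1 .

Step 1. [r3c4∈{2}] nothing but 2 survives at r3c4, so r3c4=2.
Step 2. [r3c2∈{1,3}] in row 3, 1 fits only at r3c2, so r3c2=1.
Step 3. [r2c3∈{2}] r2c3's peers cover all but 2. So r2c3=2.
Step 4. [r4c2∈{3}] r4c2 has the single candidate 3 ⇒ r4c2=3.
Step 5. [r2c1∈{1}] only 1 remains possible at r2c1. So r2c1=1.
Step 6. [r4c1∈{2}] r4c1's peers cover all but 2, so r4c1=2.
Step 7. [r4c4∈{4}] nothing but 4 survives at r4c4. So r4c4=4.
Step 8. [r3c3∈{3}] r3c3's peers cover all but 3 ⇒ r3c3=3.
Step 9. [r1c3∈{4}] r1c3's peers cover all but 4, so r1c3=4.

Answer: 3 2 4 1 / 1 4 2 3 / 4 1 3 2 / 2 3 1 4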